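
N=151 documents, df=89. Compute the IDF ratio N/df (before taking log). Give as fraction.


IDF ratio = N / df
= 151 / 89
= 151/89

151/89


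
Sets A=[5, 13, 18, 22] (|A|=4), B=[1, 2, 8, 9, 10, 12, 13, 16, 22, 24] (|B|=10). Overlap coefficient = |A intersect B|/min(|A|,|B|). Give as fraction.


A intersect B = [13, 22]
|A intersect B| = 2
min(|A|, |B|) = min(4, 10) = 4
Overlap = 2 / 4 = 1/2

1/2


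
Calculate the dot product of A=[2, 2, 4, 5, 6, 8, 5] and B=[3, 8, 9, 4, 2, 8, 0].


Dot product = sum of element-wise products
A[0]*B[0] = 2*3 = 6
A[1]*B[1] = 2*8 = 16
A[2]*B[2] = 4*9 = 36
A[3]*B[3] = 5*4 = 20
A[4]*B[4] = 6*2 = 12
A[5]*B[5] = 8*8 = 64
A[6]*B[6] = 5*0 = 0
Sum = 6 + 16 + 36 + 20 + 12 + 64 + 0 = 154

154


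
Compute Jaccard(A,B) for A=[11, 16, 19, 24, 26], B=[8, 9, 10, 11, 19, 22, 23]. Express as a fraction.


A intersect B = [11, 19]
|A intersect B| = 2
A union B = [8, 9, 10, 11, 16, 19, 22, 23, 24, 26]
|A union B| = 10
Jaccard = 2/10 = 1/5

1/5


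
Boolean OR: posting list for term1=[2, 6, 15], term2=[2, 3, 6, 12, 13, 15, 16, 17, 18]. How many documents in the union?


Boolean OR: find union of posting lists
term1 docs: [2, 6, 15]
term2 docs: [2, 3, 6, 12, 13, 15, 16, 17, 18]
Union: [2, 3, 6, 12, 13, 15, 16, 17, 18]
|union| = 9

9


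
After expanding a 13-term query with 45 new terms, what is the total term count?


Original terms: 13
Expansion terms: 45
Total = 13 + 45 = 58

58


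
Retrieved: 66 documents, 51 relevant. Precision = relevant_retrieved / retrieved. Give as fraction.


Precision = relevant_retrieved / total_retrieved
= 51 / 66
= 51 / (51 + 15)
= 17/22

17/22


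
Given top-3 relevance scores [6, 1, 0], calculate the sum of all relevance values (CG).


Cumulative Gain = sum of relevance scores
Position 1: rel=6, running sum=6
Position 2: rel=1, running sum=7
Position 3: rel=0, running sum=7
CG = 7

7


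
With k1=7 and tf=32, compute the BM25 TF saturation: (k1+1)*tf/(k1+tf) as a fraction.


BM25 TF component = (k1+1)*tf / (k1+tf)
k1 = 7, tf = 32
Numerator = (7+1)*32 = 256
Denominator = 7 + 32 = 39
= 256/39 = 256/39

256/39


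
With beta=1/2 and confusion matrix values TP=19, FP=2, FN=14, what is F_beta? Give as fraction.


P = TP/(TP+FP) = 19/21 = 19/21
R = TP/(TP+FN) = 19/33 = 19/33
beta^2 = 1/2^2 = 1/4
(1 + beta^2) = 5/4
Numerator = (1+beta^2)*P*R = 1805/2772
Denominator = beta^2*P + R = 19/84 + 19/33 = 247/308
F_beta = 95/117

95/117


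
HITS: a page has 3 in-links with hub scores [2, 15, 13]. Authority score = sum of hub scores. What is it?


Authority = sum of hub scores of in-linkers
In-link 1: hub score = 2
In-link 2: hub score = 15
In-link 3: hub score = 13
Authority = 2 + 15 + 13 = 30

30


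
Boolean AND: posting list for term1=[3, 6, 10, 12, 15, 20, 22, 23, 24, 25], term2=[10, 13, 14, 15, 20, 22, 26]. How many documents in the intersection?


Boolean AND: find intersection of posting lists
term1 docs: [3, 6, 10, 12, 15, 20, 22, 23, 24, 25]
term2 docs: [10, 13, 14, 15, 20, 22, 26]
Intersection: [10, 15, 20, 22]
|intersection| = 4

4


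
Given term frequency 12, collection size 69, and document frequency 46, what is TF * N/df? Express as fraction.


TF * (N/df)
= 12 * (69/46)
= 12 * 3/2
= 18

18


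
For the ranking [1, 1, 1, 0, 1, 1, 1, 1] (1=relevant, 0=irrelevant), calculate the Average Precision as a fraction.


Computing P@k for each relevant position:
Position 1: relevant, P@1 = 1/1 = 1
Position 2: relevant, P@2 = 2/2 = 1
Position 3: relevant, P@3 = 3/3 = 1
Position 4: not relevant
Position 5: relevant, P@5 = 4/5 = 4/5
Position 6: relevant, P@6 = 5/6 = 5/6
Position 7: relevant, P@7 = 6/7 = 6/7
Position 8: relevant, P@8 = 7/8 = 7/8
Sum of P@k = 1 + 1 + 1 + 4/5 + 5/6 + 6/7 + 7/8 = 5347/840
AP = 5347/840 / 7 = 5347/5880

5347/5880


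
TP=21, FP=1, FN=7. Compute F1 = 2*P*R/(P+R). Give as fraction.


F1 = 2 * P * R / (P + R)
P = TP/(TP+FP) = 21/22 = 21/22
R = TP/(TP+FN) = 21/28 = 3/4
2 * P * R = 2 * 21/22 * 3/4 = 63/44
P + R = 21/22 + 3/4 = 75/44
F1 = 63/44 / 75/44 = 21/25

21/25


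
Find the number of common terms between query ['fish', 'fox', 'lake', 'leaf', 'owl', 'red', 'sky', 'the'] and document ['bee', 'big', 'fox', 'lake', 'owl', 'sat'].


Query terms: ['fish', 'fox', 'lake', 'leaf', 'owl', 'red', 'sky', 'the']
Document terms: ['bee', 'big', 'fox', 'lake', 'owl', 'sat']
Common terms: ['fox', 'lake', 'owl']
Overlap count = 3

3


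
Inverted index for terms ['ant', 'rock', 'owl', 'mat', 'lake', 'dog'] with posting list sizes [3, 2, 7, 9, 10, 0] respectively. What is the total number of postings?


Summing posting list sizes:
'ant': 3 postings
'rock': 2 postings
'owl': 7 postings
'mat': 9 postings
'lake': 10 postings
'dog': 0 postings
Total = 3 + 2 + 7 + 9 + 10 + 0 = 31

31


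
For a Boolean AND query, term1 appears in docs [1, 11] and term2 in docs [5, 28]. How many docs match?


Boolean AND: find intersection of posting lists
term1 docs: [1, 11]
term2 docs: [5, 28]
Intersection: []
|intersection| = 0

0


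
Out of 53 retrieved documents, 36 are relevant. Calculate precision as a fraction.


Precision = relevant_retrieved / total_retrieved
= 36 / 53
= 36 / (36 + 17)
= 36/53

36/53


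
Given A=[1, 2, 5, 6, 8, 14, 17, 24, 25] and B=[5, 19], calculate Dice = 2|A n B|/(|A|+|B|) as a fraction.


A intersect B = [5]
|A intersect B| = 1
|A| = 9, |B| = 2
Dice = 2*1 / (9+2)
= 2 / 11 = 2/11

2/11


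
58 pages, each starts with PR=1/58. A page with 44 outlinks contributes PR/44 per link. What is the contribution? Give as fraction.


Initial PR = 1/58 = 1/58
Outlinks = 44
Contribution per link = PR / outlinks
= 1/58 / 44
= 1/2552

1/2552


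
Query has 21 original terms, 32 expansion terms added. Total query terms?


Original terms: 21
Expansion terms: 32
Total = 21 + 32 = 53

53


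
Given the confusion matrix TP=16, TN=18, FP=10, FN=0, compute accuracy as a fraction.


Accuracy = (TP + TN) / (TP + TN + FP + FN)
TP + TN = 16 + 18 = 34
Total = 16 + 18 + 10 + 0 = 44
Accuracy = 34 / 44 = 17/22

17/22


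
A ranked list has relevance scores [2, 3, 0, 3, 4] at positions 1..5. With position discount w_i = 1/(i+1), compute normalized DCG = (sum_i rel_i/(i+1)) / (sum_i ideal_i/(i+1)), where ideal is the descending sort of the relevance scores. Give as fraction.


Position discount weights w_i = 1/(i+1) for i=1..5:
Weights = [1/2, 1/3, 1/4, 1/5, 1/6]
Actual relevance: [2, 3, 0, 3, 4]
DCG = 2/2 + 3/3 + 0/4 + 3/5 + 4/6 = 49/15
Ideal relevance (sorted desc): [4, 3, 3, 2, 0]
Ideal DCG = 4/2 + 3/3 + 3/4 + 2/5 + 0/6 = 83/20
nDCG = DCG / ideal_DCG = 49/15 / 83/20 = 196/249

196/249


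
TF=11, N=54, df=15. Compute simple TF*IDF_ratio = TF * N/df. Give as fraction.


TF * (N/df)
= 11 * (54/15)
= 11 * 18/5
= 198/5

198/5


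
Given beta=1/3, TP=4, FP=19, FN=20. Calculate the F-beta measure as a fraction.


P = TP/(TP+FP) = 4/23 = 4/23
R = TP/(TP+FN) = 4/24 = 1/6
beta^2 = 1/3^2 = 1/9
(1 + beta^2) = 10/9
Numerator = (1+beta^2)*P*R = 20/621
Denominator = beta^2*P + R = 4/207 + 1/6 = 77/414
F_beta = 40/231

40/231


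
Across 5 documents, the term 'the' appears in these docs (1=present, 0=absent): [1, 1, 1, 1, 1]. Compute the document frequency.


Checking each document for 'the':
Doc 1: present
Doc 2: present
Doc 3: present
Doc 4: present
Doc 5: present
df = sum of presences = 1 + 1 + 1 + 1 + 1 = 5

5


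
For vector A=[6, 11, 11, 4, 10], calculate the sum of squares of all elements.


|A|^2 = sum of squared components
A[0]^2 = 6^2 = 36
A[1]^2 = 11^2 = 121
A[2]^2 = 11^2 = 121
A[3]^2 = 4^2 = 16
A[4]^2 = 10^2 = 100
Sum = 36 + 121 + 121 + 16 + 100 = 394

394


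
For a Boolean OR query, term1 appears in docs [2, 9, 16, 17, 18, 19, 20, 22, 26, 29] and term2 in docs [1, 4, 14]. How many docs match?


Boolean OR: find union of posting lists
term1 docs: [2, 9, 16, 17, 18, 19, 20, 22, 26, 29]
term2 docs: [1, 4, 14]
Union: [1, 2, 4, 9, 14, 16, 17, 18, 19, 20, 22, 26, 29]
|union| = 13

13


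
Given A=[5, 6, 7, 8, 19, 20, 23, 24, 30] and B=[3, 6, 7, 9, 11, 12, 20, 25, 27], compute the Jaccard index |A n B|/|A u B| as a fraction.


A intersect B = [6, 7, 20]
|A intersect B| = 3
A union B = [3, 5, 6, 7, 8, 9, 11, 12, 19, 20, 23, 24, 25, 27, 30]
|A union B| = 15
Jaccard = 3/15 = 1/5

1/5


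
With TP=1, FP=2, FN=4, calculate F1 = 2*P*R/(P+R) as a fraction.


F1 = 2 * P * R / (P + R)
P = TP/(TP+FP) = 1/3 = 1/3
R = TP/(TP+FN) = 1/5 = 1/5
2 * P * R = 2 * 1/3 * 1/5 = 2/15
P + R = 1/3 + 1/5 = 8/15
F1 = 2/15 / 8/15 = 1/4

1/4


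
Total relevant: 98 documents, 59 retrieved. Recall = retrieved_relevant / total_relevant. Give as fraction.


Recall = retrieved_relevant / total_relevant
= 59 / 98
= 59 / (59 + 39)
= 59/98

59/98


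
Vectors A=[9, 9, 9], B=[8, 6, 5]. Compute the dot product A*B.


Dot product = sum of element-wise products
A[0]*B[0] = 9*8 = 72
A[1]*B[1] = 9*6 = 54
A[2]*B[2] = 9*5 = 45
Sum = 72 + 54 + 45 = 171

171


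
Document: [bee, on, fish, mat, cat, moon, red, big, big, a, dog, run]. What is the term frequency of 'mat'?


Document has 12 words
Scanning for 'mat':
Found at positions: [3]
Count = 1

1


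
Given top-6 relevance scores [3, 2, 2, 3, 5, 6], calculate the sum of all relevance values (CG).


Cumulative Gain = sum of relevance scores
Position 1: rel=3, running sum=3
Position 2: rel=2, running sum=5
Position 3: rel=2, running sum=7
Position 4: rel=3, running sum=10
Position 5: rel=5, running sum=15
Position 6: rel=6, running sum=21
CG = 21

21


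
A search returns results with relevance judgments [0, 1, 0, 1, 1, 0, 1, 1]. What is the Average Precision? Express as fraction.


Computing P@k for each relevant position:
Position 1: not relevant
Position 2: relevant, P@2 = 1/2 = 1/2
Position 3: not relevant
Position 4: relevant, P@4 = 2/4 = 1/2
Position 5: relevant, P@5 = 3/5 = 3/5
Position 6: not relevant
Position 7: relevant, P@7 = 4/7 = 4/7
Position 8: relevant, P@8 = 5/8 = 5/8
Sum of P@k = 1/2 + 1/2 + 3/5 + 4/7 + 5/8 = 783/280
AP = 783/280 / 5 = 783/1400

783/1400


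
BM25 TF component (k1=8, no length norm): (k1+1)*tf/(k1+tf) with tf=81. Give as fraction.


BM25 TF component = (k1+1)*tf / (k1+tf)
k1 = 8, tf = 81
Numerator = (8+1)*81 = 729
Denominator = 8 + 81 = 89
= 729/89 = 729/89

729/89


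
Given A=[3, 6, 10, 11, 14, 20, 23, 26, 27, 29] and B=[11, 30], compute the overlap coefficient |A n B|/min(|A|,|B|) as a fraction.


A intersect B = [11]
|A intersect B| = 1
min(|A|, |B|) = min(10, 2) = 2
Overlap = 1 / 2 = 1/2

1/2


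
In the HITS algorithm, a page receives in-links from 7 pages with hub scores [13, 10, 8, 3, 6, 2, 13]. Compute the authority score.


Authority = sum of hub scores of in-linkers
In-link 1: hub score = 13
In-link 2: hub score = 10
In-link 3: hub score = 8
In-link 4: hub score = 3
In-link 5: hub score = 6
In-link 6: hub score = 2
In-link 7: hub score = 13
Authority = 13 + 10 + 8 + 3 + 6 + 2 + 13 = 55

55


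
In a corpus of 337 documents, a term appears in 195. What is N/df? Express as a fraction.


IDF ratio = N / df
= 337 / 195
= 337/195

337/195


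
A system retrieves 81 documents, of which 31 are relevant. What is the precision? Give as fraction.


Precision = relevant_retrieved / total_retrieved
= 31 / 81
= 31 / (31 + 50)
= 31/81

31/81


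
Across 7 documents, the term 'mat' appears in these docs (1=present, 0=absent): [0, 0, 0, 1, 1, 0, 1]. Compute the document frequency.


Checking each document for 'mat':
Doc 1: absent
Doc 2: absent
Doc 3: absent
Doc 4: present
Doc 5: present
Doc 6: absent
Doc 7: present
df = sum of presences = 0 + 0 + 0 + 1 + 1 + 0 + 1 = 3

3


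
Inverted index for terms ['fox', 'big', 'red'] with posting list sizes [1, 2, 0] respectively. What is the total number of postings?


Summing posting list sizes:
'fox': 1 postings
'big': 2 postings
'red': 0 postings
Total = 1 + 2 + 0 = 3

3


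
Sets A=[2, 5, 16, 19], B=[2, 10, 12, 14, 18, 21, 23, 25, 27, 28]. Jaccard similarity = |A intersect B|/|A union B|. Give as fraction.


A intersect B = [2]
|A intersect B| = 1
A union B = [2, 5, 10, 12, 14, 16, 18, 19, 21, 23, 25, 27, 28]
|A union B| = 13
Jaccard = 1/13 = 1/13

1/13


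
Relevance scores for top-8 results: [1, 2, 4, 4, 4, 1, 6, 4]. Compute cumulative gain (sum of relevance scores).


Cumulative Gain = sum of relevance scores
Position 1: rel=1, running sum=1
Position 2: rel=2, running sum=3
Position 3: rel=4, running sum=7
Position 4: rel=4, running sum=11
Position 5: rel=4, running sum=15
Position 6: rel=1, running sum=16
Position 7: rel=6, running sum=22
Position 8: rel=4, running sum=26
CG = 26

26


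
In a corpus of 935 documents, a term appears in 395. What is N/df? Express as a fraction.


IDF ratio = N / df
= 935 / 395
= 187/79

187/79


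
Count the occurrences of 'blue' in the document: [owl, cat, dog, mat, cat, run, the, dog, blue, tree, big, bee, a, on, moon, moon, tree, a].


Document has 18 words
Scanning for 'blue':
Found at positions: [8]
Count = 1

1


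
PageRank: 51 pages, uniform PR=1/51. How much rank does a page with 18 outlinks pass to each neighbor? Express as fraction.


Initial PR = 1/51 = 1/51
Outlinks = 18
Contribution per link = PR / outlinks
= 1/51 / 18
= 1/918

1/918


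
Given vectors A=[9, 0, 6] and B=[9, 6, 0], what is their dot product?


Dot product = sum of element-wise products
A[0]*B[0] = 9*9 = 81
A[1]*B[1] = 0*6 = 0
A[2]*B[2] = 6*0 = 0
Sum = 81 + 0 + 0 = 81

81


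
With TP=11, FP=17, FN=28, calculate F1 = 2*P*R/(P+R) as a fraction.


F1 = 2 * P * R / (P + R)
P = TP/(TP+FP) = 11/28 = 11/28
R = TP/(TP+FN) = 11/39 = 11/39
2 * P * R = 2 * 11/28 * 11/39 = 121/546
P + R = 11/28 + 11/39 = 737/1092
F1 = 121/546 / 737/1092 = 22/67

22/67


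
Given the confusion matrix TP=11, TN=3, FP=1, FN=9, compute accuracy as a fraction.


Accuracy = (TP + TN) / (TP + TN + FP + FN)
TP + TN = 11 + 3 = 14
Total = 11 + 3 + 1 + 9 = 24
Accuracy = 14 / 24 = 7/12

7/12


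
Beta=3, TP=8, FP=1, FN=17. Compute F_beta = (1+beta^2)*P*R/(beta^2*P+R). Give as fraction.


P = TP/(TP+FP) = 8/9 = 8/9
R = TP/(TP+FN) = 8/25 = 8/25
beta^2 = 3^2 = 9
(1 + beta^2) = 10
Numerator = (1+beta^2)*P*R = 128/45
Denominator = beta^2*P + R = 8 + 8/25 = 208/25
F_beta = 40/117

40/117


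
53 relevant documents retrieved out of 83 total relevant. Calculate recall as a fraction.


Recall = retrieved_relevant / total_relevant
= 53 / 83
= 53 / (53 + 30)
= 53/83

53/83


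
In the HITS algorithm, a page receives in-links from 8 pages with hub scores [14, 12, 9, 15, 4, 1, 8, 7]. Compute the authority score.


Authority = sum of hub scores of in-linkers
In-link 1: hub score = 14
In-link 2: hub score = 12
In-link 3: hub score = 9
In-link 4: hub score = 15
In-link 5: hub score = 4
In-link 6: hub score = 1
In-link 7: hub score = 8
In-link 8: hub score = 7
Authority = 14 + 12 + 9 + 15 + 4 + 1 + 8 + 7 = 70

70


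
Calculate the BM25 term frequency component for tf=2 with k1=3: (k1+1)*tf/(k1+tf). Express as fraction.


BM25 TF component = (k1+1)*tf / (k1+tf)
k1 = 3, tf = 2
Numerator = (3+1)*2 = 8
Denominator = 3 + 2 = 5
= 8/5 = 8/5

8/5


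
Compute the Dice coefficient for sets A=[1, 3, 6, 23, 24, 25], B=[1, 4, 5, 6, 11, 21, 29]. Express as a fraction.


A intersect B = [1, 6]
|A intersect B| = 2
|A| = 6, |B| = 7
Dice = 2*2 / (6+7)
= 4 / 13 = 4/13

4/13


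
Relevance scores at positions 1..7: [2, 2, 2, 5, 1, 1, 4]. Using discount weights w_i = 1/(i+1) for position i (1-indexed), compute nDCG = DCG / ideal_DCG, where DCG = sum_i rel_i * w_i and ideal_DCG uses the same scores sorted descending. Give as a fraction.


Position discount weights w_i = 1/(i+1) for i=1..7:
Weights = [1/2, 1/3, 1/4, 1/5, 1/6, 1/7, 1/8]
Actual relevance: [2, 2, 2, 5, 1, 1, 4]
DCG = 2/2 + 2/3 + 2/4 + 5/5 + 1/6 + 1/7 + 4/8 = 167/42
Ideal relevance (sorted desc): [5, 4, 2, 2, 2, 1, 1]
Ideal DCG = 5/2 + 4/3 + 2/4 + 2/5 + 2/6 + 1/7 + 1/8 = 4481/840
nDCG = DCG / ideal_DCG = 167/42 / 4481/840 = 3340/4481

3340/4481


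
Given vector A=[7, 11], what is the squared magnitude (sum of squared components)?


|A|^2 = sum of squared components
A[0]^2 = 7^2 = 49
A[1]^2 = 11^2 = 121
Sum = 49 + 121 = 170

170


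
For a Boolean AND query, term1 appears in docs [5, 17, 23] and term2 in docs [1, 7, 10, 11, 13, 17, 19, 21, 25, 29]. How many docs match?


Boolean AND: find intersection of posting lists
term1 docs: [5, 17, 23]
term2 docs: [1, 7, 10, 11, 13, 17, 19, 21, 25, 29]
Intersection: [17]
|intersection| = 1

1


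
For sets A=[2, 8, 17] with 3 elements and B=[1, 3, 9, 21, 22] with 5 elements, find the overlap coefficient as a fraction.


A intersect B = []
|A intersect B| = 0
min(|A|, |B|) = min(3, 5) = 3
Overlap = 0 / 3 = 0

0


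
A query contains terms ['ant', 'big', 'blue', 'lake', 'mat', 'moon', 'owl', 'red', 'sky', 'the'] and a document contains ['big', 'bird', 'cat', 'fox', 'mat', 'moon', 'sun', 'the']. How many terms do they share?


Query terms: ['ant', 'big', 'blue', 'lake', 'mat', 'moon', 'owl', 'red', 'sky', 'the']
Document terms: ['big', 'bird', 'cat', 'fox', 'mat', 'moon', 'sun', 'the']
Common terms: ['big', 'mat', 'moon', 'the']
Overlap count = 4

4


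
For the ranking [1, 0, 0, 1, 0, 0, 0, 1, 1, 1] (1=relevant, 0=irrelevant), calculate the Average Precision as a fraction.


Computing P@k for each relevant position:
Position 1: relevant, P@1 = 1/1 = 1
Position 2: not relevant
Position 3: not relevant
Position 4: relevant, P@4 = 2/4 = 1/2
Position 5: not relevant
Position 6: not relevant
Position 7: not relevant
Position 8: relevant, P@8 = 3/8 = 3/8
Position 9: relevant, P@9 = 4/9 = 4/9
Position 10: relevant, P@10 = 5/10 = 1/2
Sum of P@k = 1 + 1/2 + 3/8 + 4/9 + 1/2 = 203/72
AP = 203/72 / 5 = 203/360

203/360


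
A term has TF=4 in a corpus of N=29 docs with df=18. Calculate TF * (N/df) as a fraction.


TF * (N/df)
= 4 * (29/18)
= 4 * 29/18
= 58/9

58/9


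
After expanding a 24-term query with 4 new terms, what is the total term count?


Original terms: 24
Expansion terms: 4
Total = 24 + 4 = 28

28


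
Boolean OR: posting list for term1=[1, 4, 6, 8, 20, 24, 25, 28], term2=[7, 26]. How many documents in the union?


Boolean OR: find union of posting lists
term1 docs: [1, 4, 6, 8, 20, 24, 25, 28]
term2 docs: [7, 26]
Union: [1, 4, 6, 7, 8, 20, 24, 25, 26, 28]
|union| = 10

10


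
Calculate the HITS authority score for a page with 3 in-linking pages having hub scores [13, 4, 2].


Authority = sum of hub scores of in-linkers
In-link 1: hub score = 13
In-link 2: hub score = 4
In-link 3: hub score = 2
Authority = 13 + 4 + 2 = 19

19


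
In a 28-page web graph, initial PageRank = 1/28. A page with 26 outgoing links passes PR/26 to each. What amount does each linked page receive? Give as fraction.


Initial PR = 1/28 = 1/28
Outlinks = 26
Contribution per link = PR / outlinks
= 1/28 / 26
= 1/728

1/728


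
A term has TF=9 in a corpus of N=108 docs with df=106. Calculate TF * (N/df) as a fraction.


TF * (N/df)
= 9 * (108/106)
= 9 * 54/53
= 486/53

486/53


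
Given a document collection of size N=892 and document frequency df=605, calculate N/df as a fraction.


IDF ratio = N / df
= 892 / 605
= 892/605

892/605


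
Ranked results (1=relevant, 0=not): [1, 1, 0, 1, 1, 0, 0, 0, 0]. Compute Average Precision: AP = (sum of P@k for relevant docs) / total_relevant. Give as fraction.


Computing P@k for each relevant position:
Position 1: relevant, P@1 = 1/1 = 1
Position 2: relevant, P@2 = 2/2 = 1
Position 3: not relevant
Position 4: relevant, P@4 = 3/4 = 3/4
Position 5: relevant, P@5 = 4/5 = 4/5
Position 6: not relevant
Position 7: not relevant
Position 8: not relevant
Position 9: not relevant
Sum of P@k = 1 + 1 + 3/4 + 4/5 = 71/20
AP = 71/20 / 4 = 71/80

71/80


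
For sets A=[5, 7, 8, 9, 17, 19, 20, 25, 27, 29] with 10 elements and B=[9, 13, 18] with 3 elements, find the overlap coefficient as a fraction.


A intersect B = [9]
|A intersect B| = 1
min(|A|, |B|) = min(10, 3) = 3
Overlap = 1 / 3 = 1/3

1/3


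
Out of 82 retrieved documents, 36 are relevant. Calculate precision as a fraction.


Precision = relevant_retrieved / total_retrieved
= 36 / 82
= 36 / (36 + 46)
= 18/41

18/41


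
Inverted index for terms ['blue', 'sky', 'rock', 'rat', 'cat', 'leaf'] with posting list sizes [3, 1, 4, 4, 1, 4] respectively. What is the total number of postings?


Summing posting list sizes:
'blue': 3 postings
'sky': 1 postings
'rock': 4 postings
'rat': 4 postings
'cat': 1 postings
'leaf': 4 postings
Total = 3 + 1 + 4 + 4 + 1 + 4 = 17

17


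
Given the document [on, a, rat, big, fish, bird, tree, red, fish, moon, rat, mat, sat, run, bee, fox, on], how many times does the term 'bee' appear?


Document has 17 words
Scanning for 'bee':
Found at positions: [14]
Count = 1

1


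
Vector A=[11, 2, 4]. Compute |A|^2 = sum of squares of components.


|A|^2 = sum of squared components
A[0]^2 = 11^2 = 121
A[1]^2 = 2^2 = 4
A[2]^2 = 4^2 = 16
Sum = 121 + 4 + 16 = 141

141


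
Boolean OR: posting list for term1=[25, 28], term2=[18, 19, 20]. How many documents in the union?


Boolean OR: find union of posting lists
term1 docs: [25, 28]
term2 docs: [18, 19, 20]
Union: [18, 19, 20, 25, 28]
|union| = 5

5


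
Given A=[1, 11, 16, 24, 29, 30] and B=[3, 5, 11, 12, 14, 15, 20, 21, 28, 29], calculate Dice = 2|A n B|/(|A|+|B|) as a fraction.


A intersect B = [11, 29]
|A intersect B| = 2
|A| = 6, |B| = 10
Dice = 2*2 / (6+10)
= 4 / 16 = 1/4

1/4


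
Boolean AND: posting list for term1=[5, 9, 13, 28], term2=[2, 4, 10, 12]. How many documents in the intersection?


Boolean AND: find intersection of posting lists
term1 docs: [5, 9, 13, 28]
term2 docs: [2, 4, 10, 12]
Intersection: []
|intersection| = 0

0


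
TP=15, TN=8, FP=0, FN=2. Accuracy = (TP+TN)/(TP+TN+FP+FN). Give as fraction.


Accuracy = (TP + TN) / (TP + TN + FP + FN)
TP + TN = 15 + 8 = 23
Total = 15 + 8 + 0 + 2 = 25
Accuracy = 23 / 25 = 23/25

23/25


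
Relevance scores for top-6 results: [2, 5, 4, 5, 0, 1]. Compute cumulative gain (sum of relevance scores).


Cumulative Gain = sum of relevance scores
Position 1: rel=2, running sum=2
Position 2: rel=5, running sum=7
Position 3: rel=4, running sum=11
Position 4: rel=5, running sum=16
Position 5: rel=0, running sum=16
Position 6: rel=1, running sum=17
CG = 17

17


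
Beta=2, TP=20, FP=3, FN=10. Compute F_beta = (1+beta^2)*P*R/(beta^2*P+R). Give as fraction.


P = TP/(TP+FP) = 20/23 = 20/23
R = TP/(TP+FN) = 20/30 = 2/3
beta^2 = 2^2 = 4
(1 + beta^2) = 5
Numerator = (1+beta^2)*P*R = 200/69
Denominator = beta^2*P + R = 80/23 + 2/3 = 286/69
F_beta = 100/143

100/143


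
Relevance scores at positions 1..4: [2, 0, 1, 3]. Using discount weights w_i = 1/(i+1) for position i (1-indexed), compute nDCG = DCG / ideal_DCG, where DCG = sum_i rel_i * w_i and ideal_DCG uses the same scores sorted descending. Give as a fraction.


Position discount weights w_i = 1/(i+1) for i=1..4:
Weights = [1/2, 1/3, 1/4, 1/5]
Actual relevance: [2, 0, 1, 3]
DCG = 2/2 + 0/3 + 1/4 + 3/5 = 37/20
Ideal relevance (sorted desc): [3, 2, 1, 0]
Ideal DCG = 3/2 + 2/3 + 1/4 + 0/5 = 29/12
nDCG = DCG / ideal_DCG = 37/20 / 29/12 = 111/145

111/145


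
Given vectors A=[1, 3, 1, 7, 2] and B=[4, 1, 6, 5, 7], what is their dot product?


Dot product = sum of element-wise products
A[0]*B[0] = 1*4 = 4
A[1]*B[1] = 3*1 = 3
A[2]*B[2] = 1*6 = 6
A[3]*B[3] = 7*5 = 35
A[4]*B[4] = 2*7 = 14
Sum = 4 + 3 + 6 + 35 + 14 = 62

62


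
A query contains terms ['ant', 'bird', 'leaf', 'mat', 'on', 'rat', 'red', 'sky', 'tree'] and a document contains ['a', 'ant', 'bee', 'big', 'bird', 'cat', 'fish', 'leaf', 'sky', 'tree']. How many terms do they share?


Query terms: ['ant', 'bird', 'leaf', 'mat', 'on', 'rat', 'red', 'sky', 'tree']
Document terms: ['a', 'ant', 'bee', 'big', 'bird', 'cat', 'fish', 'leaf', 'sky', 'tree']
Common terms: ['ant', 'bird', 'leaf', 'sky', 'tree']
Overlap count = 5

5


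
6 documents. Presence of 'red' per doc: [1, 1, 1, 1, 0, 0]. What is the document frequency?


Checking each document for 'red':
Doc 1: present
Doc 2: present
Doc 3: present
Doc 4: present
Doc 5: absent
Doc 6: absent
df = sum of presences = 1 + 1 + 1 + 1 + 0 + 0 = 4

4


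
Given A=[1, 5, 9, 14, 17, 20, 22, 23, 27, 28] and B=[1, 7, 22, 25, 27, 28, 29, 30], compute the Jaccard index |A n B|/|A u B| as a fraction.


A intersect B = [1, 22, 27, 28]
|A intersect B| = 4
A union B = [1, 5, 7, 9, 14, 17, 20, 22, 23, 25, 27, 28, 29, 30]
|A union B| = 14
Jaccard = 4/14 = 2/7

2/7


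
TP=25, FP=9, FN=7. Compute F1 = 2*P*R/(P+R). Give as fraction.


F1 = 2 * P * R / (P + R)
P = TP/(TP+FP) = 25/34 = 25/34
R = TP/(TP+FN) = 25/32 = 25/32
2 * P * R = 2 * 25/34 * 25/32 = 625/544
P + R = 25/34 + 25/32 = 825/544
F1 = 625/544 / 825/544 = 25/33

25/33


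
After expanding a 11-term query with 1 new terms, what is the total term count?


Original terms: 11
Expansion terms: 1
Total = 11 + 1 = 12

12


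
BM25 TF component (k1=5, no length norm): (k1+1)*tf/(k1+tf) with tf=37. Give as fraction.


BM25 TF component = (k1+1)*tf / (k1+tf)
k1 = 5, tf = 37
Numerator = (5+1)*37 = 222
Denominator = 5 + 37 = 42
= 222/42 = 37/7

37/7


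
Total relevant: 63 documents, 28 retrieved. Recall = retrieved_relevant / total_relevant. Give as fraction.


Recall = retrieved_relevant / total_relevant
= 28 / 63
= 28 / (28 + 35)
= 4/9

4/9


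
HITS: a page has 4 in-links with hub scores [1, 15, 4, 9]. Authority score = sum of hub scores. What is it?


Authority = sum of hub scores of in-linkers
In-link 1: hub score = 1
In-link 2: hub score = 15
In-link 3: hub score = 4
In-link 4: hub score = 9
Authority = 1 + 15 + 4 + 9 = 29

29


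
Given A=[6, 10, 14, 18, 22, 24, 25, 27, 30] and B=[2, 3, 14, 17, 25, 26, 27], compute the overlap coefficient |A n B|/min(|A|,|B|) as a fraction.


A intersect B = [14, 25, 27]
|A intersect B| = 3
min(|A|, |B|) = min(9, 7) = 7
Overlap = 3 / 7 = 3/7

3/7


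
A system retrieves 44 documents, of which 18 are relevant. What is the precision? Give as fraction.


Precision = relevant_retrieved / total_retrieved
= 18 / 44
= 18 / (18 + 26)
= 9/22

9/22


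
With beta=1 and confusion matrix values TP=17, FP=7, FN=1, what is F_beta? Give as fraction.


P = TP/(TP+FP) = 17/24 = 17/24
R = TP/(TP+FN) = 17/18 = 17/18
beta^2 = 1^2 = 1
(1 + beta^2) = 2
Numerator = (1+beta^2)*P*R = 289/216
Denominator = beta^2*P + R = 17/24 + 17/18 = 119/72
F_beta = 17/21

17/21


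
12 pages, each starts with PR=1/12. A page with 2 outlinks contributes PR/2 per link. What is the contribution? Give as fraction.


Initial PR = 1/12 = 1/12
Outlinks = 2
Contribution per link = PR / outlinks
= 1/12 / 2
= 1/24

1/24


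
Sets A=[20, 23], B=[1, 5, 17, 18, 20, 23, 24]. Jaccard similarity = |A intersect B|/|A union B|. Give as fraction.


A intersect B = [20, 23]
|A intersect B| = 2
A union B = [1, 5, 17, 18, 20, 23, 24]
|A union B| = 7
Jaccard = 2/7 = 2/7

2/7


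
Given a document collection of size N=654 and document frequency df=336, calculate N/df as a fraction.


IDF ratio = N / df
= 654 / 336
= 109/56

109/56


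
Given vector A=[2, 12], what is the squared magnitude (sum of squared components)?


|A|^2 = sum of squared components
A[0]^2 = 2^2 = 4
A[1]^2 = 12^2 = 144
Sum = 4 + 144 = 148

148


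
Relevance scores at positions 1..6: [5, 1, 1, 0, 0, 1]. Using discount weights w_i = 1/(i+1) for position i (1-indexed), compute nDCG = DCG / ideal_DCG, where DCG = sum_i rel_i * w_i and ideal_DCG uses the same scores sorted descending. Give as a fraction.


Position discount weights w_i = 1/(i+1) for i=1..6:
Weights = [1/2, 1/3, 1/4, 1/5, 1/6, 1/7]
Actual relevance: [5, 1, 1, 0, 0, 1]
DCG = 5/2 + 1/3 + 1/4 + 0/5 + 0/6 + 1/7 = 271/84
Ideal relevance (sorted desc): [5, 1, 1, 1, 0, 0]
Ideal DCG = 5/2 + 1/3 + 1/4 + 1/5 + 0/6 + 0/7 = 197/60
nDCG = DCG / ideal_DCG = 271/84 / 197/60 = 1355/1379

1355/1379


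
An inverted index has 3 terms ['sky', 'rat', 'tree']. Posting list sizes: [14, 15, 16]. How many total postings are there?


Summing posting list sizes:
'sky': 14 postings
'rat': 15 postings
'tree': 16 postings
Total = 14 + 15 + 16 = 45

45


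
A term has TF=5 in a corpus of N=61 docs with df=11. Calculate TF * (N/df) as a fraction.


TF * (N/df)
= 5 * (61/11)
= 5 * 61/11
= 305/11

305/11


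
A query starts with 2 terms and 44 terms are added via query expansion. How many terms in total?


Original terms: 2
Expansion terms: 44
Total = 2 + 44 = 46

46


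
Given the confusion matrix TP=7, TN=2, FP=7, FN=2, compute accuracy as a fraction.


Accuracy = (TP + TN) / (TP + TN + FP + FN)
TP + TN = 7 + 2 = 9
Total = 7 + 2 + 7 + 2 = 18
Accuracy = 9 / 18 = 1/2

1/2


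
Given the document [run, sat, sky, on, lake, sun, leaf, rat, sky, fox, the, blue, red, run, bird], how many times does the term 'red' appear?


Document has 15 words
Scanning for 'red':
Found at positions: [12]
Count = 1

1


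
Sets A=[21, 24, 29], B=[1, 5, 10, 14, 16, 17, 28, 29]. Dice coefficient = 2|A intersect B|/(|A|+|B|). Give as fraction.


A intersect B = [29]
|A intersect B| = 1
|A| = 3, |B| = 8
Dice = 2*1 / (3+8)
= 2 / 11 = 2/11

2/11


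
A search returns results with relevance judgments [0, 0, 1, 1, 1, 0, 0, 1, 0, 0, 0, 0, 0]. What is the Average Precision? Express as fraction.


Computing P@k for each relevant position:
Position 1: not relevant
Position 2: not relevant
Position 3: relevant, P@3 = 1/3 = 1/3
Position 4: relevant, P@4 = 2/4 = 1/2
Position 5: relevant, P@5 = 3/5 = 3/5
Position 6: not relevant
Position 7: not relevant
Position 8: relevant, P@8 = 4/8 = 1/2
Position 9: not relevant
Position 10: not relevant
Position 11: not relevant
Position 12: not relevant
Position 13: not relevant
Sum of P@k = 1/3 + 1/2 + 3/5 + 1/2 = 29/15
AP = 29/15 / 4 = 29/60

29/60


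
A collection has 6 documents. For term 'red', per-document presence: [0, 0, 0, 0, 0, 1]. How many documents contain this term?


Checking each document for 'red':
Doc 1: absent
Doc 2: absent
Doc 3: absent
Doc 4: absent
Doc 5: absent
Doc 6: present
df = sum of presences = 0 + 0 + 0 + 0 + 0 + 1 = 1

1


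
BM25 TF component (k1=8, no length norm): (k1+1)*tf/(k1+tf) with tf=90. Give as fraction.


BM25 TF component = (k1+1)*tf / (k1+tf)
k1 = 8, tf = 90
Numerator = (8+1)*90 = 810
Denominator = 8 + 90 = 98
= 810/98 = 405/49

405/49


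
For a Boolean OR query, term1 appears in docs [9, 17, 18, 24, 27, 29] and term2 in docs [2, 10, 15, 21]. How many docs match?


Boolean OR: find union of posting lists
term1 docs: [9, 17, 18, 24, 27, 29]
term2 docs: [2, 10, 15, 21]
Union: [2, 9, 10, 15, 17, 18, 21, 24, 27, 29]
|union| = 10

10


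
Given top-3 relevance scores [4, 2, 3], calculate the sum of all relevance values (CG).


Cumulative Gain = sum of relevance scores
Position 1: rel=4, running sum=4
Position 2: rel=2, running sum=6
Position 3: rel=3, running sum=9
CG = 9

9


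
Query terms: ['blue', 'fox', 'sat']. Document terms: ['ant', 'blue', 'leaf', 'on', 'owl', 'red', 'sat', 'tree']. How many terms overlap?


Query terms: ['blue', 'fox', 'sat']
Document terms: ['ant', 'blue', 'leaf', 'on', 'owl', 'red', 'sat', 'tree']
Common terms: ['blue', 'sat']
Overlap count = 2

2


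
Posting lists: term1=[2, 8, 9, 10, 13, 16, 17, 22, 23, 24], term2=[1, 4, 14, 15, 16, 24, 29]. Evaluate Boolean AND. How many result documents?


Boolean AND: find intersection of posting lists
term1 docs: [2, 8, 9, 10, 13, 16, 17, 22, 23, 24]
term2 docs: [1, 4, 14, 15, 16, 24, 29]
Intersection: [16, 24]
|intersection| = 2

2


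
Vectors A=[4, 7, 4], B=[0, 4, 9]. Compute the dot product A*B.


Dot product = sum of element-wise products
A[0]*B[0] = 4*0 = 0
A[1]*B[1] = 7*4 = 28
A[2]*B[2] = 4*9 = 36
Sum = 0 + 28 + 36 = 64

64


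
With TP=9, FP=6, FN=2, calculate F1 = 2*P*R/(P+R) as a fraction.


F1 = 2 * P * R / (P + R)
P = TP/(TP+FP) = 9/15 = 3/5
R = TP/(TP+FN) = 9/11 = 9/11
2 * P * R = 2 * 3/5 * 9/11 = 54/55
P + R = 3/5 + 9/11 = 78/55
F1 = 54/55 / 78/55 = 9/13

9/13


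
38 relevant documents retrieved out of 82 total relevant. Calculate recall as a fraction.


Recall = retrieved_relevant / total_relevant
= 38 / 82
= 38 / (38 + 44)
= 19/41

19/41


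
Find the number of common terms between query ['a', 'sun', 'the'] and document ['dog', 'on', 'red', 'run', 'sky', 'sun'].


Query terms: ['a', 'sun', 'the']
Document terms: ['dog', 'on', 'red', 'run', 'sky', 'sun']
Common terms: ['sun']
Overlap count = 1

1


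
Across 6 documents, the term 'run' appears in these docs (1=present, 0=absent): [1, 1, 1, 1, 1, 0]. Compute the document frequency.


Checking each document for 'run':
Doc 1: present
Doc 2: present
Doc 3: present
Doc 4: present
Doc 5: present
Doc 6: absent
df = sum of presences = 1 + 1 + 1 + 1 + 1 + 0 = 5

5


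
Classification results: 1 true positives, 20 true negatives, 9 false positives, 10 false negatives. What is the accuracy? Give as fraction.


Accuracy = (TP + TN) / (TP + TN + FP + FN)
TP + TN = 1 + 20 = 21
Total = 1 + 20 + 9 + 10 = 40
Accuracy = 21 / 40 = 21/40

21/40


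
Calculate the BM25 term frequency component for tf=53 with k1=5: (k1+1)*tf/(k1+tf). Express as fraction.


BM25 TF component = (k1+1)*tf / (k1+tf)
k1 = 5, tf = 53
Numerator = (5+1)*53 = 318
Denominator = 5 + 53 = 58
= 318/58 = 159/29

159/29


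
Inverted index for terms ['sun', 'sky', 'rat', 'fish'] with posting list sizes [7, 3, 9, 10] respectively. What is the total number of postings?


Summing posting list sizes:
'sun': 7 postings
'sky': 3 postings
'rat': 9 postings
'fish': 10 postings
Total = 7 + 3 + 9 + 10 = 29

29


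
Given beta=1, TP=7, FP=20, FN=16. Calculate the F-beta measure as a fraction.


P = TP/(TP+FP) = 7/27 = 7/27
R = TP/(TP+FN) = 7/23 = 7/23
beta^2 = 1^2 = 1
(1 + beta^2) = 2
Numerator = (1+beta^2)*P*R = 98/621
Denominator = beta^2*P + R = 7/27 + 7/23 = 350/621
F_beta = 7/25

7/25


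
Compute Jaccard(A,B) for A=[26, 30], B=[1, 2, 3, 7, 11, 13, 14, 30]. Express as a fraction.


A intersect B = [30]
|A intersect B| = 1
A union B = [1, 2, 3, 7, 11, 13, 14, 26, 30]
|A union B| = 9
Jaccard = 1/9 = 1/9

1/9


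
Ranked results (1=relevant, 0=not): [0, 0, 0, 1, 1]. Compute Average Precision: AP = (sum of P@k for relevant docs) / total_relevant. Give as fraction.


Computing P@k for each relevant position:
Position 1: not relevant
Position 2: not relevant
Position 3: not relevant
Position 4: relevant, P@4 = 1/4 = 1/4
Position 5: relevant, P@5 = 2/5 = 2/5
Sum of P@k = 1/4 + 2/5 = 13/20
AP = 13/20 / 2 = 13/40

13/40


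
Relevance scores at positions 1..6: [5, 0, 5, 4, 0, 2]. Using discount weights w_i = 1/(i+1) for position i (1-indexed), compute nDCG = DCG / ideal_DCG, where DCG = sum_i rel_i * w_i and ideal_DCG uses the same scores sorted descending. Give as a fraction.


Position discount weights w_i = 1/(i+1) for i=1..6:
Weights = [1/2, 1/3, 1/4, 1/5, 1/6, 1/7]
Actual relevance: [5, 0, 5, 4, 0, 2]
DCG = 5/2 + 0/3 + 5/4 + 4/5 + 0/6 + 2/7 = 677/140
Ideal relevance (sorted desc): [5, 5, 4, 2, 0, 0]
Ideal DCG = 5/2 + 5/3 + 4/4 + 2/5 + 0/6 + 0/7 = 167/30
nDCG = DCG / ideal_DCG = 677/140 / 167/30 = 2031/2338

2031/2338


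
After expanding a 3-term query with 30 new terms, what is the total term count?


Original terms: 3
Expansion terms: 30
Total = 3 + 30 = 33

33


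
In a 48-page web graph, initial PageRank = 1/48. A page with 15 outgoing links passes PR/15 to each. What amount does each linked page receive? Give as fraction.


Initial PR = 1/48 = 1/48
Outlinks = 15
Contribution per link = PR / outlinks
= 1/48 / 15
= 1/720

1/720


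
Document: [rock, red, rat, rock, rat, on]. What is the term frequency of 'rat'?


Document has 6 words
Scanning for 'rat':
Found at positions: [2, 4]
Count = 2

2


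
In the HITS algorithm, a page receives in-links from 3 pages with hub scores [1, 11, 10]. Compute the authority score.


Authority = sum of hub scores of in-linkers
In-link 1: hub score = 1
In-link 2: hub score = 11
In-link 3: hub score = 10
Authority = 1 + 11 + 10 = 22

22


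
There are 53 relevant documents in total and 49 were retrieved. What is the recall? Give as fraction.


Recall = retrieved_relevant / total_relevant
= 49 / 53
= 49 / (49 + 4)
= 49/53

49/53


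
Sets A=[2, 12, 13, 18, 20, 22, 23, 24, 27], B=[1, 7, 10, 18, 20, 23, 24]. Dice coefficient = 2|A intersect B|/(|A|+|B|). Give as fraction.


A intersect B = [18, 20, 23, 24]
|A intersect B| = 4
|A| = 9, |B| = 7
Dice = 2*4 / (9+7)
= 8 / 16 = 1/2

1/2


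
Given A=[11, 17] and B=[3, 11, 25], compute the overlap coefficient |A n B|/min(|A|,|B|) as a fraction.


A intersect B = [11]
|A intersect B| = 1
min(|A|, |B|) = min(2, 3) = 2
Overlap = 1 / 2 = 1/2

1/2


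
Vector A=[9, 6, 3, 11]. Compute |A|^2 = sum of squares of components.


|A|^2 = sum of squared components
A[0]^2 = 9^2 = 81
A[1]^2 = 6^2 = 36
A[2]^2 = 3^2 = 9
A[3]^2 = 11^2 = 121
Sum = 81 + 36 + 9 + 121 = 247

247


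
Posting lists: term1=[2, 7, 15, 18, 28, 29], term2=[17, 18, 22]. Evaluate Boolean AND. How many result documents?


Boolean AND: find intersection of posting lists
term1 docs: [2, 7, 15, 18, 28, 29]
term2 docs: [17, 18, 22]
Intersection: [18]
|intersection| = 1

1


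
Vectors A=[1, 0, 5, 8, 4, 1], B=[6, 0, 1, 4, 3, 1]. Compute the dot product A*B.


Dot product = sum of element-wise products
A[0]*B[0] = 1*6 = 6
A[1]*B[1] = 0*0 = 0
A[2]*B[2] = 5*1 = 5
A[3]*B[3] = 8*4 = 32
A[4]*B[4] = 4*3 = 12
A[5]*B[5] = 1*1 = 1
Sum = 6 + 0 + 5 + 32 + 12 + 1 = 56

56


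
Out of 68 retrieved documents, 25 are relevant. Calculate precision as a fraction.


Precision = relevant_retrieved / total_retrieved
= 25 / 68
= 25 / (25 + 43)
= 25/68

25/68


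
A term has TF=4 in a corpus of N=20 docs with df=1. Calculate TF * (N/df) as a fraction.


TF * (N/df)
= 4 * (20/1)
= 4 * 20
= 80

80


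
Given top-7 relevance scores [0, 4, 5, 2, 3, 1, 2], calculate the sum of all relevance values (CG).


Cumulative Gain = sum of relevance scores
Position 1: rel=0, running sum=0
Position 2: rel=4, running sum=4
Position 3: rel=5, running sum=9
Position 4: rel=2, running sum=11
Position 5: rel=3, running sum=14
Position 6: rel=1, running sum=15
Position 7: rel=2, running sum=17
CG = 17

17


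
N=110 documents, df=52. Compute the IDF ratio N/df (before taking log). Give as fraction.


IDF ratio = N / df
= 110 / 52
= 55/26

55/26


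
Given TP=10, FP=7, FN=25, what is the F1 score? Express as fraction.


F1 = 2 * P * R / (P + R)
P = TP/(TP+FP) = 10/17 = 10/17
R = TP/(TP+FN) = 10/35 = 2/7
2 * P * R = 2 * 10/17 * 2/7 = 40/119
P + R = 10/17 + 2/7 = 104/119
F1 = 40/119 / 104/119 = 5/13

5/13


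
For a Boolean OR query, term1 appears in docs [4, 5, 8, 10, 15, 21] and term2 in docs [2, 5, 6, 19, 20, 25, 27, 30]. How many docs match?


Boolean OR: find union of posting lists
term1 docs: [4, 5, 8, 10, 15, 21]
term2 docs: [2, 5, 6, 19, 20, 25, 27, 30]
Union: [2, 4, 5, 6, 8, 10, 15, 19, 20, 21, 25, 27, 30]
|union| = 13

13


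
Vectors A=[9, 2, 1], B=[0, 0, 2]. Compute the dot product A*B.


Dot product = sum of element-wise products
A[0]*B[0] = 9*0 = 0
A[1]*B[1] = 2*0 = 0
A[2]*B[2] = 1*2 = 2
Sum = 0 + 0 + 2 = 2

2


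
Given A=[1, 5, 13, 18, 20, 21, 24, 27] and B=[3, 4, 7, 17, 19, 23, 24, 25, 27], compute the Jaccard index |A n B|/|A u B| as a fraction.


A intersect B = [24, 27]
|A intersect B| = 2
A union B = [1, 3, 4, 5, 7, 13, 17, 18, 19, 20, 21, 23, 24, 25, 27]
|A union B| = 15
Jaccard = 2/15 = 2/15

2/15


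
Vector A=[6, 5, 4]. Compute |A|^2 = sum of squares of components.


|A|^2 = sum of squared components
A[0]^2 = 6^2 = 36
A[1]^2 = 5^2 = 25
A[2]^2 = 4^2 = 16
Sum = 36 + 25 + 16 = 77

77
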